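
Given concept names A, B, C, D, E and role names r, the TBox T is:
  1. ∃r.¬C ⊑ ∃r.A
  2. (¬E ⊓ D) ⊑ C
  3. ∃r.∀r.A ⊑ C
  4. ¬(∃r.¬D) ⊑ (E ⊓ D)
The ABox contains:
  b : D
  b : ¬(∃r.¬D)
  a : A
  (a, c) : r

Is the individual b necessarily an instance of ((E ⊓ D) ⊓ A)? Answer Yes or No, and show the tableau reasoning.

No

1. b : ((E ⊓ D) ⊓ A)?  L(b) = {D, ¬(∃r.¬D)} ∪ {((¬E ⊔ ¬D) ⊔ ¬A)}
   apply at b: ¬(∃r.¬D)⊑(E ⊓ D)
   open: L(b) ⊇ {D, E, ¬A, ∀r.C, ∀r.D, …} — b ∉ ((E ⊓ D) ⊓ A) possible
2. Hence b : ((E ⊓ D) ⊓ A): not entailed.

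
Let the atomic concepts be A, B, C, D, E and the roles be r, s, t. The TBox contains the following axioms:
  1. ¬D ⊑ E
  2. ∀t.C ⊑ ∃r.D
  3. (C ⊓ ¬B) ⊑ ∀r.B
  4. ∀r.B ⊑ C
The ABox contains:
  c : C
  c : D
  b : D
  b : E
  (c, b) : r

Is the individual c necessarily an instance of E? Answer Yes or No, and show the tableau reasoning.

1. c : E?  L(c) = {C, D} ∪ {¬E}
   open: L(c) ⊇ {B, C, D, ¬E, ∃t.¬C} (+ ∃-successors) — c ∉ E possible
2. Hence c : E: not entailed.

No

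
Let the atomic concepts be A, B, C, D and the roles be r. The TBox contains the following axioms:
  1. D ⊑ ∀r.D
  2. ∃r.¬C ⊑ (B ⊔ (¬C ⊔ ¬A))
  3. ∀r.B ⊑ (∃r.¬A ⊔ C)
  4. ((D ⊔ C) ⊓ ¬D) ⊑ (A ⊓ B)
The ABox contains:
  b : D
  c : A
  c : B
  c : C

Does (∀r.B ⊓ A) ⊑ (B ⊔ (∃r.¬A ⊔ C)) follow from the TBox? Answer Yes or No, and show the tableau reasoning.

Yes

1. (∀r.B ⊓ A) ⊑ (B ⊔ (∃r.¬A ⊔ C))  ⇔  ((∀r.B ⊓ A) ⊓ (¬B ⊓ (∀r.A ⊓ ¬C))) unsat w.r.t. T
   all branches close; clash {B, ¬B} at x₀
2. Hence (∀r.B ⊓ A) ⊑ (B ⊔ (∃r.¬A ⊔ C)): entailed.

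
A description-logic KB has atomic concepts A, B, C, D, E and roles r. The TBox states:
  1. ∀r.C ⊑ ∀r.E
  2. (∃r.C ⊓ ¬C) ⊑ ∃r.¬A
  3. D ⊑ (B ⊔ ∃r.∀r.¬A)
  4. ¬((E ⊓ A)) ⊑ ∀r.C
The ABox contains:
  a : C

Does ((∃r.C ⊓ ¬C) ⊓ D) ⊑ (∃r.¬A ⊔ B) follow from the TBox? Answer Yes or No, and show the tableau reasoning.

1. ((∃r.C ⊓ ¬C) ⊓ D) ⊑ (∃r.¬A ⊔ B)  ⇔  (((∃r.C ⊓ ¬C) ⊓ D) ⊓ (∀r.A ⊓ ¬B)) unsat w.r.t. T
   all branches close; clash {A, ¬A} at an ∃-successor
2. Hence ((∃r.C ⊓ ¬C) ⊓ D) ⊑ (∃r.¬A ⊔ B): entailed.

Yes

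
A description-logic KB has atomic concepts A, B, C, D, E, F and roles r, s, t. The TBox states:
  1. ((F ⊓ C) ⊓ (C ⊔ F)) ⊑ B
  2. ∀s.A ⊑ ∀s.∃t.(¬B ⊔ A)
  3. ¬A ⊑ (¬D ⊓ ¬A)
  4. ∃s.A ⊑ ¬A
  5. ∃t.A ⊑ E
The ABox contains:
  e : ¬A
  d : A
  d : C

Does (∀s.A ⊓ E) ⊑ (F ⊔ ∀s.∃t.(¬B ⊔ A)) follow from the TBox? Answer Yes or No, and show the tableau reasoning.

Yes

1. (∀s.A ⊓ E) ⊑ (F ⊔ ∀s.∃t.(¬B ⊔ A))  ⇔  ((∀s.A ⊓ E) ⊓ (¬F ⊓ ∃s.∀t.(B ⊓ ¬A))) unsat w.r.t. T
   all branches close; clash {A, ¬A} at an ∃-successor
2. Hence (∀s.A ⊓ E) ⊑ (F ⊔ ∀s.∃t.(¬B ⊔ A)): entailed.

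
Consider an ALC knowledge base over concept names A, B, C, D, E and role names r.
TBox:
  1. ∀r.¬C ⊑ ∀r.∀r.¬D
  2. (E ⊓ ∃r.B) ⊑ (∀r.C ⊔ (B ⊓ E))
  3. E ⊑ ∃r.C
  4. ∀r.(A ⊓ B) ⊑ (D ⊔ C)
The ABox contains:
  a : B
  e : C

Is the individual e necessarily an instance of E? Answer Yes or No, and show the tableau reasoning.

No

1. e : E?  L(e) = {C} ∪ {¬E}
   open: L(e) ⊇ {C, ¬E, ∃r.(¬A ⊔ ¬B), ∃r.C} (+ ∃-successors) — e ∉ E possible
2. Hence e : E: not entailed.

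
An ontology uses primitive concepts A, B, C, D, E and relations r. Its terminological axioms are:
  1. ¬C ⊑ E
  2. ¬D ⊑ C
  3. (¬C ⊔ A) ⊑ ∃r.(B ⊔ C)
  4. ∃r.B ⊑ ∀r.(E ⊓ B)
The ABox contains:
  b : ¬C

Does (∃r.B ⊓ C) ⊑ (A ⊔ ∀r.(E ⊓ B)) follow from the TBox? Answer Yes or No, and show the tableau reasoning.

Yes

1. (∃r.B ⊓ C) ⊑ (A ⊔ ∀r.(E ⊓ B))  ⇔  ((∃r.B ⊓ C) ⊓ (¬A ⊓ ∃r.(¬E ⊔ ¬B))) unsat w.r.t. T
   all branches close; clash {B, ¬B} at an ∃-successor
2. Hence (∃r.B ⊓ C) ⊑ (A ⊔ ∀r.(E ⊓ B)): entailed.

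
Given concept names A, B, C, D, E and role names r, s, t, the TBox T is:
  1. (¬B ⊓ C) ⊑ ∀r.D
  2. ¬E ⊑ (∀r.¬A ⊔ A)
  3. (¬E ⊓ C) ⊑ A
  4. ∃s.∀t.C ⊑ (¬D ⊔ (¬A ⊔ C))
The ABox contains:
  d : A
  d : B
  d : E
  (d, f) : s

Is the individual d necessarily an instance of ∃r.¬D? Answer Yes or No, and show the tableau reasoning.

1. d : ∃r.¬D?  L(d) = {A, B, E} ∪ {∀r.D}
   open: L(d) ⊇ {A, B, E, ∀r.D, ∀s.∃t.¬C} — d ∉ ∃r.¬D possible
2. Hence d : ∃r.¬D: not entailed.

No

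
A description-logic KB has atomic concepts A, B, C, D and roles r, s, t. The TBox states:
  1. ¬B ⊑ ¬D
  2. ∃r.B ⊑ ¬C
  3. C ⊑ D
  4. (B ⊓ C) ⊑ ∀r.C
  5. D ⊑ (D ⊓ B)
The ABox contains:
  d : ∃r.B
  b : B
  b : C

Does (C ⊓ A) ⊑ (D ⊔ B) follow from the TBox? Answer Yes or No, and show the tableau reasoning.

1. (C ⊓ A) ⊑ (D ⊔ B)  ⇔  ((C ⊓ A) ⊓ (¬D ⊓ ¬B)) unsat w.r.t. T
   all branches close; clash {D, ¬D} at x₀
2. Hence (C ⊓ A) ⊑ (D ⊔ B): entailed.

Yes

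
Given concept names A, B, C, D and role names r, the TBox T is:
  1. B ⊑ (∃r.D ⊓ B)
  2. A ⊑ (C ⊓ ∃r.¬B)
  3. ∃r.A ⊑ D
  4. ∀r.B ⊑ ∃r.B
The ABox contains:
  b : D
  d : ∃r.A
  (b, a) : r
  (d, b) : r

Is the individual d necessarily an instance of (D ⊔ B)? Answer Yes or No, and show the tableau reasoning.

1. d : (D ⊔ B)?  L(d) = {∃r.A} ∪ {(¬D ⊓ ¬B)}
   clash {D, ¬D} at d — d ∈ (D ⊔ B)
2. Hence d : (D ⊔ B): entailed.

Yes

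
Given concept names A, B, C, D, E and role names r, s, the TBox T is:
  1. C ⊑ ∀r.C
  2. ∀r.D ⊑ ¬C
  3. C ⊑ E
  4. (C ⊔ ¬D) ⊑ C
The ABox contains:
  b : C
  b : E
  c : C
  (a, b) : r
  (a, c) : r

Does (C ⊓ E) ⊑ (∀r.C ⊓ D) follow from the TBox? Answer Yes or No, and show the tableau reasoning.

1. (C ⊓ E) ⊑ (∀r.C ⊓ D)  ⇔  ((C ⊓ E) ⊓ (∃r.¬C ⊔ ¬D)) unsat w.r.t. T
   apply at x₀: C⊑∀r.C
   open: L(x₀) ⊇ {C, E, ¬D, ∀r.C, ∃r.¬D} (+ ∃-successors)
2. Hence (C ⊓ E) ⊑ (∀r.C ⊓ D): not entailed.

No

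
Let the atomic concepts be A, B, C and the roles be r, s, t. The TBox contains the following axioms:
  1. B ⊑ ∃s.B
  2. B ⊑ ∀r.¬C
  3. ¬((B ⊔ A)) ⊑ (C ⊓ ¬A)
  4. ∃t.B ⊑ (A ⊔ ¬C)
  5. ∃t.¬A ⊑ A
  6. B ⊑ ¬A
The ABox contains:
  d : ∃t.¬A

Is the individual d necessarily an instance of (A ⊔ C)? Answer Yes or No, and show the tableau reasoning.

1. d : (A ⊔ C)?  L(d) = {∃t.¬A} ∪ {(¬A ⊓ ¬C)}
   clash {A, ¬A} at d — d ∈ (A ⊔ C)
2. Hence d : (A ⊔ C): entailed.

Yes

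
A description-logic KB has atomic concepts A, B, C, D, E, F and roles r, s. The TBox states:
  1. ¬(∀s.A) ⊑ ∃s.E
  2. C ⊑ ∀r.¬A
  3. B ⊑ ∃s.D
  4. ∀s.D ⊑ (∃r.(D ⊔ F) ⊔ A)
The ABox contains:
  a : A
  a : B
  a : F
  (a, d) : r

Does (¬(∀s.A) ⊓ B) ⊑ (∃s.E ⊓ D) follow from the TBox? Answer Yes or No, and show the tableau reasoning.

No

1. (¬(∀s.A) ⊓ B) ⊑ (∃s.E ⊓ D)  ⇔  ((∃s.¬A ⊓ B) ⊓ (∀s.¬E ⊔ ¬D)) unsat w.r.t. T
   apply at x₀: ¬(∀s.A)⊑∃s.E; B⊑∃s.D
   open: L(x₀) ⊇ {B, ¬C, ¬D, ∃s.D, ∃s.E, …} (+ ∃-successors)
2. Hence (¬(∀s.A) ⊓ B) ⊑ (∃s.E ⊓ D): not entailed.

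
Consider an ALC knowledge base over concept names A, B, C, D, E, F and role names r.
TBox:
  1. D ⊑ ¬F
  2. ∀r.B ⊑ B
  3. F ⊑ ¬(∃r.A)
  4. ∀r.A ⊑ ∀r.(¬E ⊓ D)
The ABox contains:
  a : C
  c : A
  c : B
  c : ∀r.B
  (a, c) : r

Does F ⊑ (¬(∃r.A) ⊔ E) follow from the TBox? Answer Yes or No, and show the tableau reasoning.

1. F ⊑ (¬(∃r.A) ⊔ E)  ⇔  (F ⊓ (∃r.A ⊓ ¬E)) unsat w.r.t. T
   all branches close; clash {F, ¬F} at x₀
2. Hence F ⊑ (¬(∃r.A) ⊔ E): entailed.

Yes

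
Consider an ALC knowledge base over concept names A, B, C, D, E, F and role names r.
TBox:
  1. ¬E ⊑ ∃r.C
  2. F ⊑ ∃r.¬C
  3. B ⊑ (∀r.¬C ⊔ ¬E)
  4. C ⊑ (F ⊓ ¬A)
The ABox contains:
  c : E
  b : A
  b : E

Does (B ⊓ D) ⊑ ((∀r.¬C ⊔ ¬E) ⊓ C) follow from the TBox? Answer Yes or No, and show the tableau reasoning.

1. (B ⊓ D) ⊑ ((∀r.¬C ⊔ ¬E) ⊓ C)  ⇔  ((B ⊓ D) ⊓ ((∃r.C ⊓ E) ⊔ ¬C)) unsat w.r.t. T
   apply at x₀: B⊑(∀r.¬C ⊔ ¬E)
   open: L(x₀) ⊇ {B, D, E, ¬C, ¬F, …}
2. Hence (B ⊓ D) ⊑ ((∀r.¬C ⊔ ¬E) ⊓ C): not entailed.

No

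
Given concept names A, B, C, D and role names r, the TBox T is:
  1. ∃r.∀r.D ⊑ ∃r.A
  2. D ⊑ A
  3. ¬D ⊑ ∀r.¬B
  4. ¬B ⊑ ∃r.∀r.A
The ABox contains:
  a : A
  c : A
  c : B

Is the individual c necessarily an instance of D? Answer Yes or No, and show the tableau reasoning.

No

1. c : D?  L(c) = {A, B} ∪ {¬D}
   apply at c: ¬D⊑∀r.¬B
   open: L(c) ⊇ {A, B, ¬D, ∀r.¬B, ∀r.∃r.¬D} — c ∉ D possible
2. Hence c : D: not entailed.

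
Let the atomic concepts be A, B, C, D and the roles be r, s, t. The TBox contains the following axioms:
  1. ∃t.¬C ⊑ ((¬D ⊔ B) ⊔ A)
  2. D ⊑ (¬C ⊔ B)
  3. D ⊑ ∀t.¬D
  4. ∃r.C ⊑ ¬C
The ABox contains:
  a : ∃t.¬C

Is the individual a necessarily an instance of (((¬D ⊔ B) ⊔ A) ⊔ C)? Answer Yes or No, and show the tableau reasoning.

Yes

1. a : (((¬D ⊔ B) ⊔ A) ⊔ C)?  L(a) = {∃t.¬C} ∪ {(((D ⊓ ¬B) ⊓ ¬A) ⊓ ¬C)}
   clash {A, ¬A} at a — a ∈ (((¬D ⊔ B) ⊔ A) ⊔ C)
2. Hence a : (((¬D ⊔ B) ⊔ A) ⊔ C): entailed.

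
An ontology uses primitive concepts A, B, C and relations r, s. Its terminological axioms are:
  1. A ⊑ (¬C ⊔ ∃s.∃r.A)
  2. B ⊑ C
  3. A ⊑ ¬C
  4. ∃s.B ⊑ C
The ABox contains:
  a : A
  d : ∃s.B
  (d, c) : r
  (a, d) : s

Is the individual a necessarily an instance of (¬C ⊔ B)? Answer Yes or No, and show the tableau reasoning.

Yes

1. a : (¬C ⊔ B)?  L(a) = {A} ∪ {(C ⊓ ¬B)}
   clash {C, ¬C} at a — a ∈ (¬C ⊔ B)
2. Hence a : (¬C ⊔ B): entailed.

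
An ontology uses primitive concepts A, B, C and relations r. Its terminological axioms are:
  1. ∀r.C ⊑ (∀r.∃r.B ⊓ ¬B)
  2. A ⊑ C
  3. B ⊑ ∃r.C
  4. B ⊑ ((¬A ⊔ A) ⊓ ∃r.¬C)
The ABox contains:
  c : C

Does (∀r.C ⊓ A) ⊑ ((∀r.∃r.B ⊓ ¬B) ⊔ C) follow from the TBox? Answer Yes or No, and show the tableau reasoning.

1. (∀r.C ⊓ A) ⊑ ((∀r.∃r.B ⊓ ¬B) ⊔ C)  ⇔  ((∀r.C ⊓ A) ⊓ ((∃r.∀r.¬B ⊔ B) ⊓ ¬C)) unsat w.r.t. T
   all branches close; clash {C, ¬C} at x₀
2. Hence (∀r.C ⊓ A) ⊑ ((∀r.∃r.B ⊓ ¬B) ⊔ C): entailed.

Yes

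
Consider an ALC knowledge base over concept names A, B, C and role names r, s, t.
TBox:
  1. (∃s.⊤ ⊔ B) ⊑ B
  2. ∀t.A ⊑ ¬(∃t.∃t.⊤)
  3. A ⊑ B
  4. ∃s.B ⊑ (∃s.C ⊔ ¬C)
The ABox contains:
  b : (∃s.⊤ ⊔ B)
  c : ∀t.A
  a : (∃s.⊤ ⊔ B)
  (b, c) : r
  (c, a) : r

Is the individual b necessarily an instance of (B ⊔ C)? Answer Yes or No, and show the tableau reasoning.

Yes

1. b : (B ⊔ C)?  L(b) = {(∃s.⊤ ⊔ B)} ∪ {(¬B ⊓ ¬C)}
   clash {B, ¬B} at b — b ∈ (B ⊔ C)
2. Hence b : (B ⊔ C): entailed.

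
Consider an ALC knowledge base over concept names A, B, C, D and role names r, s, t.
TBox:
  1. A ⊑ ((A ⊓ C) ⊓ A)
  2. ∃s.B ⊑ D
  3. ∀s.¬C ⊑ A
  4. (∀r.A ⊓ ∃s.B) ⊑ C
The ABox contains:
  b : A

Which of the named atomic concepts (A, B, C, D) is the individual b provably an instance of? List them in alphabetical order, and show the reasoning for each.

1. b : A?  L(b) = {A} ∪ {¬A}
   clash {A, ¬A} at b — b ∈ A
2. b : B?  L(b) = {A} ∪ {¬B}
   apply at b: A⊑((A ⊓ C) ⊓ A)
   open: L(b) ⊇ {A, C, ¬B, ∀s.¬B} — b ∉ B possible
3. b : C?  L(b) = {A} ∪ {¬C}
   clash {C, ¬C} at b — b ∈ C
4. b : D?  L(b) = {A} ∪ {¬D}
   apply at b: A⊑((A ⊓ C) ⊓ A)
   open: L(b) ⊇ {A, C, ¬D, ∀s.¬B} — b ∉ D possible
5. Entailed for b: {A, C}

{A, C}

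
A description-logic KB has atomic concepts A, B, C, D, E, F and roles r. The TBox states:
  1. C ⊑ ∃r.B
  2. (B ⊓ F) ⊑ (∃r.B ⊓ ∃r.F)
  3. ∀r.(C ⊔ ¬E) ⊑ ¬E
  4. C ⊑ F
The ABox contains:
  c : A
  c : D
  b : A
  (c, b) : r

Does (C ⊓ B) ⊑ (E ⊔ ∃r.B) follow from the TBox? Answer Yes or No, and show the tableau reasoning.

1. (C ⊓ B) ⊑ (E ⊔ ∃r.B)  ⇔  ((C ⊓ B) ⊓ (¬E ⊓ ∀r.¬B)) unsat w.r.t. T
   all branches close; clash {B, ¬B} at an ∃-successor
2. Hence (C ⊓ B) ⊑ (E ⊔ ∃r.B): entailed.

Yes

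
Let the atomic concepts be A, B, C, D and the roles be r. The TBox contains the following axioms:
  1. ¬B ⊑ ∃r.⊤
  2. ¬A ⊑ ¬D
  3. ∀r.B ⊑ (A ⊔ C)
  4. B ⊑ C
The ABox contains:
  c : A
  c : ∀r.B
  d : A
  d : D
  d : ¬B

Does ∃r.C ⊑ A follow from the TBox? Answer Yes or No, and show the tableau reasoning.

No

1. ∃r.C ⊑ A  ⇔  (∃r.C ⊓ ¬A) unsat w.r.t. T
   apply at x₀: ¬A⊑¬D
   open: L(x₀) ⊇ {B, C, ¬A, ¬D, ∃r.C, …} (+ ∃-successors)
2. Hence ∃r.C ⊑ A: not entailed.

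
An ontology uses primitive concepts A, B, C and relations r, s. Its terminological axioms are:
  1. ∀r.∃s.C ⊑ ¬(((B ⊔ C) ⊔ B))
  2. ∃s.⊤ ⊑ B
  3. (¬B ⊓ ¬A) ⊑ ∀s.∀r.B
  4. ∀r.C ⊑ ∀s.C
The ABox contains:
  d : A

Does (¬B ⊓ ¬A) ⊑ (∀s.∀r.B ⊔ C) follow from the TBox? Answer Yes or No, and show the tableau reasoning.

1. (¬B ⊓ ¬A) ⊑ (∀s.∀r.B ⊔ C)  ⇔  ((¬B ⊓ ¬A) ⊓ (∃s.∃r.¬B ⊓ ¬C)) unsat w.r.t. T
   all branches close; clash {B, ¬B} at x₀
2. Hence (¬B ⊓ ¬A) ⊑ (∀s.∀r.B ⊔ C): entailed.

Yes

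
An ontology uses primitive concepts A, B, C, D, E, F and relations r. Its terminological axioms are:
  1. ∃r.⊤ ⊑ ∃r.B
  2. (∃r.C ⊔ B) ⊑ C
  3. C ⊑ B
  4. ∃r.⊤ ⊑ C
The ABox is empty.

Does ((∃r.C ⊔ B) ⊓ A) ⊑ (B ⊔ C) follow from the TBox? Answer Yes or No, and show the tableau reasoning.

1. ((∃r.C ⊔ B) ⊓ A) ⊑ (B ⊔ C)  ⇔  (((∃r.C ⊔ B) ⊓ A) ⊓ (¬B ⊓ ¬C)) unsat w.r.t. T
   all branches close; clash {C, ¬C} at x₀
2. Hence ((∃r.C ⊔ B) ⊓ A) ⊑ (B ⊔ C): entailed.

Yes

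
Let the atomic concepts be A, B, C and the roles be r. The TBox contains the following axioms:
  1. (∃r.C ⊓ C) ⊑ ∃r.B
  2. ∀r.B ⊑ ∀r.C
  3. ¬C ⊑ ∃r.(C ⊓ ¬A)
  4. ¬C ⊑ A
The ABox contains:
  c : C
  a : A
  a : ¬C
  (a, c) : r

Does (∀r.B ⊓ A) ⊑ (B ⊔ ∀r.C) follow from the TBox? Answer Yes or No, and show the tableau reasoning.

1. (∀r.B ⊓ A) ⊑ (B ⊔ ∀r.C)  ⇔  ((∀r.B ⊓ A) ⊓ (¬B ⊓ ∃r.¬C)) unsat w.r.t. T
   all branches close; clash {C, ¬C} at an ∃-successor
2. Hence (∀r.B ⊓ A) ⊑ (B ⊔ ∀r.C): entailed.

Yes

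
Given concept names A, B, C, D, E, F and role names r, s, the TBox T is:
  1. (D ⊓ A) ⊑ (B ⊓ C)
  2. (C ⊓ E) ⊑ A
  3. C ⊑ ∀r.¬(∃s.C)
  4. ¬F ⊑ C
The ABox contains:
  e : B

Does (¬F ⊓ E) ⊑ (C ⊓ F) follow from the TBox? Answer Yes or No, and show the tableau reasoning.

1. (¬F ⊓ E) ⊑ (C ⊓ F)  ⇔  ((¬F ⊓ E) ⊓ (¬C ⊔ ¬F)) unsat w.r.t. T
   apply at x₀: ¬F⊑C
   open: L(x₀) ⊇ {A, C, E, ¬D, ¬F, …}
2. Hence (¬F ⊓ E) ⊑ (C ⊓ F): not entailed.

No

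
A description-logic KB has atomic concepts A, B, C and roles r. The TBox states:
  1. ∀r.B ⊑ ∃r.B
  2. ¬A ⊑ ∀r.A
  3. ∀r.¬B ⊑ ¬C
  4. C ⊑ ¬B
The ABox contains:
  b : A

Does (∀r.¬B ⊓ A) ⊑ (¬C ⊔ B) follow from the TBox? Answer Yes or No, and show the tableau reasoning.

Yes

1. (∀r.¬B ⊓ A) ⊑ (¬C ⊔ B)  ⇔  ((∀r.¬B ⊓ A) ⊓ (C ⊓ ¬B)) unsat w.r.t. T
   all branches close; clash {C, ¬C} at x₀
2. Hence (∀r.¬B ⊓ A) ⊑ (¬C ⊔ B): entailed.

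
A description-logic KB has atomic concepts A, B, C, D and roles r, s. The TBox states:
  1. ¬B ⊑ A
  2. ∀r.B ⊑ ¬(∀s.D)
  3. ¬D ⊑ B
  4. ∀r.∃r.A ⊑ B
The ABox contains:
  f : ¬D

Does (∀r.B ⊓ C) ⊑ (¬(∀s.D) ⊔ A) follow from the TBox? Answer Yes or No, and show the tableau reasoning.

1. (∀r.B ⊓ C) ⊑ (¬(∀s.D) ⊔ A)  ⇔  ((∀r.B ⊓ C) ⊓ (∀s.D ⊓ ¬A)) unsat w.r.t. T
   all branches close; clash {A, ¬A} at x₀
2. Hence (∀r.B ⊓ C) ⊑ (¬(∀s.D) ⊔ A): entailed.

Yes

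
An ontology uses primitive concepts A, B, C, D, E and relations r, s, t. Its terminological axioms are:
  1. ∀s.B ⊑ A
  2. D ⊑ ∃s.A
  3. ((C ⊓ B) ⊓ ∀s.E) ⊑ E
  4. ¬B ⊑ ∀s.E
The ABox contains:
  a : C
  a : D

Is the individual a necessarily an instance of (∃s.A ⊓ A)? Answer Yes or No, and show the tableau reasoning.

No

1. a : (∃s.A ⊓ A)?  L(a) = {C, D} ∪ {(∀s.¬A ⊔ ¬A)}
   apply at a: D⊑∃s.A
   open: L(a) ⊇ {B, C, D, ¬A, ∃s.A, …} (+ ∃-successors) — a ∉ (∃s.A ⊓ A) possible
2. Hence a : (∃s.A ⊓ A): not entailed.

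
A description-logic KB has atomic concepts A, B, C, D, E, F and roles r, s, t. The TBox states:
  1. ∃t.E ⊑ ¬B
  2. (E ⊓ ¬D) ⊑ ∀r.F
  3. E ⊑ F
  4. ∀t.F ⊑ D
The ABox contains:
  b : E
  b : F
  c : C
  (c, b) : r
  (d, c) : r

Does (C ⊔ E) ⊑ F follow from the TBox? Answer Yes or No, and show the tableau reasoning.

1. (C ⊔ E) ⊑ F  ⇔  ((C ⊔ E) ⊓ ¬F) unsat w.r.t. T
   open: L(x₀) ⊇ {C, ¬E, ¬F, ∀t.¬E, ∃t.¬F} (+ ∃-successors)
2. Hence (C ⊔ E) ⊑ F: not entailed.

No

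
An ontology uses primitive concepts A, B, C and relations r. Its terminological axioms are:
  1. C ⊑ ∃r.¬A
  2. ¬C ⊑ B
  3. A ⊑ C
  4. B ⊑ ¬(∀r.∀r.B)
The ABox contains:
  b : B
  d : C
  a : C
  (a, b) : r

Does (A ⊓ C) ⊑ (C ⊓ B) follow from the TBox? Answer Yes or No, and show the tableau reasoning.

No

1. (A ⊓ C) ⊑ (C ⊓ B)  ⇔  ((A ⊓ C) ⊓ (¬C ⊔ ¬B)) unsat w.r.t. T
   apply at x₀: C⊑∃r.¬A
   open: L(x₀) ⊇ {A, C, ¬B, ∃r.¬A} (+ ∃-successors)
2. Hence (A ⊓ C) ⊑ (C ⊓ B): not entailed.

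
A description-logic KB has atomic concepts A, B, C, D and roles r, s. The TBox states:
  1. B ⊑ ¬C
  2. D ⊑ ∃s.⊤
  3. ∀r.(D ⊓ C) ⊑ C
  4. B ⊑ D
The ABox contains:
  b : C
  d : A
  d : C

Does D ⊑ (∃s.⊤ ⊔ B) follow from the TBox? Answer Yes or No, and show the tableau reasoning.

Yes

1. D ⊑ (∃s.⊤ ⊔ B)  ⇔  (D ⊓ (∀s.⊥ ⊓ ¬B)) unsat w.r.t. T
   all branches close; clash ⊥ at an ∃-successor
2. Hence D ⊑ (∃s.⊤ ⊔ B): entailed.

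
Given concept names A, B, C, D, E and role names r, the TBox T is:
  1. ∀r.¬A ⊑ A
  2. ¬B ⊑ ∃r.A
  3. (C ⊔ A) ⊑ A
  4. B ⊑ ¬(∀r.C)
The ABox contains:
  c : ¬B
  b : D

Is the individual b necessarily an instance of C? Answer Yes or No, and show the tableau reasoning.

1. b : C?  L(b) = {D} ∪ {¬C}
   open: L(b) ⊇ {B, D, ¬A, ¬C, ∃r.A, …} (+ ∃-successors) — b ∉ C possible
2. Hence b : C: not entailed.

No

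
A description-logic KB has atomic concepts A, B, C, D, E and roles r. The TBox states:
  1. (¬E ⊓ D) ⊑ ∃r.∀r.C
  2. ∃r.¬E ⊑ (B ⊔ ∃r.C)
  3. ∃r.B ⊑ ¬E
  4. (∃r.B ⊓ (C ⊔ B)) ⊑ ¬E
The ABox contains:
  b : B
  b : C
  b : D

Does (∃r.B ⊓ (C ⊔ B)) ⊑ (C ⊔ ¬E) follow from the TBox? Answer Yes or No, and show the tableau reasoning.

Yes

1. (∃r.B ⊓ (C ⊔ B)) ⊑ (C ⊔ ¬E)  ⇔  ((∃r.B ⊓ (C ⊔ B)) ⊓ (¬C ⊓ E)) unsat w.r.t. T
   all branches close; clash {E, ¬E} at x₀
2. Hence (∃r.B ⊓ (C ⊔ B)) ⊑ (C ⊔ ¬E): entailed.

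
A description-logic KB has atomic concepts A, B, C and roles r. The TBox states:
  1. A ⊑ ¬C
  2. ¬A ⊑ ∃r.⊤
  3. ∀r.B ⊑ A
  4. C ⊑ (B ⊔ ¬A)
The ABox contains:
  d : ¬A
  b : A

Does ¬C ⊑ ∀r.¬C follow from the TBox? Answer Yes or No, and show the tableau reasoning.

1. ¬C ⊑ ∀r.¬C  ⇔  (¬C ⊓ ∃r.C) unsat w.r.t. T
   open: L(x₀) ⊇ {A, ¬C, ∃r.C} (+ ∃-successors)
2. Hence ¬C ⊑ ∀r.¬C: not entailed.

No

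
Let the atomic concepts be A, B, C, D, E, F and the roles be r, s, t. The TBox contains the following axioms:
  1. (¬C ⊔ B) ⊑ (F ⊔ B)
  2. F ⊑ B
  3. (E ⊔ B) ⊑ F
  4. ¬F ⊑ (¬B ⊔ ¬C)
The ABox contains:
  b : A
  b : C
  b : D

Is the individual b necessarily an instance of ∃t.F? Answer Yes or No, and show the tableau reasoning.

No

1. b : ∃t.F?  L(b) = {A, C, D} ∪ {∀t.¬F}
   open: L(b) ⊇ {A, C, D, ¬B, ¬E, …} — b ∉ ∃t.F possible
2. Hence b : ∃t.F: not entailed.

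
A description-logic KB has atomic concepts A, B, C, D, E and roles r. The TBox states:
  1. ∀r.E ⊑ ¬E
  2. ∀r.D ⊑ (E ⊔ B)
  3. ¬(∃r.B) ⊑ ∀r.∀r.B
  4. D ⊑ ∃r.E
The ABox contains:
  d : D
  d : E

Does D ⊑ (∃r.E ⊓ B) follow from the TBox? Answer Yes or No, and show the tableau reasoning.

No

1. D ⊑ (∃r.E ⊓ B)  ⇔  (D ⊓ (∀r.¬E ⊔ ¬B)) unsat w.r.t. T
   apply at x₀: D⊑∃r.E
   open: L(x₀) ⊇ {D, ¬B, ∃r.B, ∃r.E, ∃r.¬D, …} (+ ∃-successors)
2. Hence D ⊑ (∃r.E ⊓ B): not entailed.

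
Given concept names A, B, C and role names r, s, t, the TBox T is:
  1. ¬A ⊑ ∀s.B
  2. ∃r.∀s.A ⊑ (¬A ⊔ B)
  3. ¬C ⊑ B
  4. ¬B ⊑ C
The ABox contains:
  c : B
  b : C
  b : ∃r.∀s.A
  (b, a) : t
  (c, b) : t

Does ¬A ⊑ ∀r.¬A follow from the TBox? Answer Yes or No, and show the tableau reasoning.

No

1. ¬A ⊑ ∀r.¬A  ⇔  (¬A ⊓ ∃r.A) unsat w.r.t. T
   apply at x₀: ¬A⊑∀s.B
   open: L(x₀) ⊇ {B, ¬A, ∀r.∃s.¬A, ∀s.B, ∃r.A} (+ ∃-successors)
2. Hence ¬A ⊑ ∀r.¬A: not entailed.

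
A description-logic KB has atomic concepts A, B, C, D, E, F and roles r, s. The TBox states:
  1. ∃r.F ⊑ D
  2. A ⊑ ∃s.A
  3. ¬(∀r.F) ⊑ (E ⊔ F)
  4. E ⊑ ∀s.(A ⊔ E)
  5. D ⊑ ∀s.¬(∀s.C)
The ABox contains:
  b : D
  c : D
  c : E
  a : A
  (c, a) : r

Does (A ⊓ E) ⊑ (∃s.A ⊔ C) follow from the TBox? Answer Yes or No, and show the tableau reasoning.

Yes

1. (A ⊓ E) ⊑ (∃s.A ⊔ C)  ⇔  ((A ⊓ E) ⊓ (∀s.¬A ⊓ ¬C)) unsat w.r.t. T
   all branches close; clash {A, ¬A} at an ∃-successor
2. Hence (A ⊓ E) ⊑ (∃s.A ⊔ C): entailed.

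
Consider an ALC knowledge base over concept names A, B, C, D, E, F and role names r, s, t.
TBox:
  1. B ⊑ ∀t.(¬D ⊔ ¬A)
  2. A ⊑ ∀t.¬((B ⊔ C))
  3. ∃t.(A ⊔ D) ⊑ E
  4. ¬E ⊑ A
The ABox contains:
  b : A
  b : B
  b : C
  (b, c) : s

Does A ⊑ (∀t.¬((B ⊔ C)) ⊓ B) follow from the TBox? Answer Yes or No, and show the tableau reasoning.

1. A ⊑ (∀t.¬((B ⊔ C)) ⊓ B)  ⇔  (A ⊓ (∃t.(B ⊔ C) ⊔ ¬B)) unsat w.r.t. T
   apply at x₀: A⊑∀t.¬((B ⊔ C))
   open: L(x₀) ⊇ {A, ¬B, ∀t.(¬A ⊓ ¬D), ∀t.(¬B ⊓ ¬C)}
2. Hence A ⊑ (∀t.¬((B ⊔ C)) ⊓ B): not entailed.

No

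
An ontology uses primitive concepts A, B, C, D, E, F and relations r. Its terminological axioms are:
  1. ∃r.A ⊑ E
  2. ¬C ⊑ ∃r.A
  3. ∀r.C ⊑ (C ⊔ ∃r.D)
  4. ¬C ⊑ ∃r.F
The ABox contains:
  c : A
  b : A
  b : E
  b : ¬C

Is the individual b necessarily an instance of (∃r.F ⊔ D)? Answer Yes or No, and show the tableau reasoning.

Yes

1. b : (∃r.F ⊔ D)?  L(b) = {A, E, ¬C} ∪ {(∀r.¬F ⊓ ¬D)}
   clash {F, ¬F} at an ∃-successor — b ∈ (∃r.F ⊔ D)
2. Hence b : (∃r.F ⊔ D): entailed.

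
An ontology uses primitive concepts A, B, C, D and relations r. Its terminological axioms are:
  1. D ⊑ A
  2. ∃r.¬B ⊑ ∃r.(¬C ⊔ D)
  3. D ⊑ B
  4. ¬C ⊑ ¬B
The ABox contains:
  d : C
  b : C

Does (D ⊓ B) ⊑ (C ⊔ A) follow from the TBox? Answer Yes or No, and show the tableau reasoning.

1. (D ⊓ B) ⊑ (C ⊔ A)  ⇔  ((D ⊓ B) ⊓ (¬C ⊓ ¬A)) unsat w.r.t. T
   all branches close; clash {B, ¬B} at x₀
2. Hence (D ⊓ B) ⊑ (C ⊔ A): entailed.

Yes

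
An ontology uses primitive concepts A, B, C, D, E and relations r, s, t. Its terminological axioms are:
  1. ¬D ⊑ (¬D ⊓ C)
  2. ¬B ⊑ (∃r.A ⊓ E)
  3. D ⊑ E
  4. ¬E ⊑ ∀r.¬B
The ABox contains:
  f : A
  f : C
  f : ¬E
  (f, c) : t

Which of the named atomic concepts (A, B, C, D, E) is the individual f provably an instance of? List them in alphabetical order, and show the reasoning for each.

1. f : A?  L(f) = {A, C, ¬E} ∪ {¬A}
   clash {A, ¬A} at f — f ∈ A
2. f : B?  L(f) = {A, C, ¬E} ∪ {¬B}
   clash {E, ¬E} at f — f ∈ B
3. f : C?  L(f) = {A, C, ¬E} ∪ {¬C}
   clash {C, ¬C} at f — f ∈ C
4. f : D?  L(f) = {A, C, ¬E} ∪ {¬D}
   apply at f: ¬D⊑(¬D ⊓ C); ¬E⊑∀r.¬B
   open: L(f) ⊇ {A, B, C, ¬D, ¬E, …} — f ∉ D possible
5. f : E?  L(f) = {A, C, ¬E} ∪ {¬E}
   apply at f: ¬E⊑∀r.¬B
   open: L(f) ⊇ {A, B, C, ¬D, ¬E, …} — f ∉ E possible
6. Entailed for f: {A, B, C}

{A, B, C}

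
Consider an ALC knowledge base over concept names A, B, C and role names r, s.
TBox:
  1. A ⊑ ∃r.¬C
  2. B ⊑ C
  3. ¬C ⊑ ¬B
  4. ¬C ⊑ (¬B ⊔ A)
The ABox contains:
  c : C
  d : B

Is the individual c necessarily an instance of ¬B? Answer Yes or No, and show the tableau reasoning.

1. c : ¬B?  L(c) = {C} ∪ {B}
   open: L(c) ⊇ {B, C, ¬A} — c ∉ ¬B possible
2. Hence c : ¬B: not entailed.

No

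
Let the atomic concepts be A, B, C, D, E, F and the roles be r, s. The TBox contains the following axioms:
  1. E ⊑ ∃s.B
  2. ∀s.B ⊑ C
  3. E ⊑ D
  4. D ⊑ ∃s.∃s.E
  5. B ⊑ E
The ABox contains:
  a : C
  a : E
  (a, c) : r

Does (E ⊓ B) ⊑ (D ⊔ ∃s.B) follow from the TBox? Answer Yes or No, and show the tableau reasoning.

Yes

1. (E ⊓ B) ⊑ (D ⊔ ∃s.B)  ⇔  ((E ⊓ B) ⊓ (¬D ⊓ ∀s.¬B)) unsat w.r.t. T
   all branches close; clash {D, ¬D} at x₀
2. Hence (E ⊓ B) ⊑ (D ⊔ ∃s.B): entailed.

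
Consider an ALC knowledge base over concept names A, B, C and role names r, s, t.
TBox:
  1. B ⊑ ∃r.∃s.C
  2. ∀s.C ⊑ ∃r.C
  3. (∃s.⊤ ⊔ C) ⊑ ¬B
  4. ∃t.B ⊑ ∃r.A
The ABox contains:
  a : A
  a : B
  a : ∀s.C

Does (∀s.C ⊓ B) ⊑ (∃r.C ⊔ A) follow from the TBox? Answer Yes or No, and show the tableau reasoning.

Yes

1. (∀s.C ⊓ B) ⊑ (∃r.C ⊔ A)  ⇔  ((∀s.C ⊓ B) ⊓ (∀r.¬C ⊓ ¬A)) unsat w.r.t. T
   all branches close; clash {B, ¬B} at x₀
2. Hence (∀s.C ⊓ B) ⊑ (∃r.C ⊔ A): entailed.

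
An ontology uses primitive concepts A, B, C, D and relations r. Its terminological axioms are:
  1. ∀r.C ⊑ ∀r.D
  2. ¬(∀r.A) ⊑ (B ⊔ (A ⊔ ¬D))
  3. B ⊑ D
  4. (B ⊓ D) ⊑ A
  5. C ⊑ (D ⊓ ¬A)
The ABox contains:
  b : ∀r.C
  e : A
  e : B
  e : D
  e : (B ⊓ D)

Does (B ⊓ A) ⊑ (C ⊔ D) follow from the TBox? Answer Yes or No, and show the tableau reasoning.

1. (B ⊓ A) ⊑ (C ⊔ D)  ⇔  ((B ⊓ A) ⊓ (¬C ⊓ ¬D)) unsat w.r.t. T
   all branches close; clash {D, ¬D} at x₀
2. Hence (B ⊓ A) ⊑ (C ⊔ D): entailed.

Yes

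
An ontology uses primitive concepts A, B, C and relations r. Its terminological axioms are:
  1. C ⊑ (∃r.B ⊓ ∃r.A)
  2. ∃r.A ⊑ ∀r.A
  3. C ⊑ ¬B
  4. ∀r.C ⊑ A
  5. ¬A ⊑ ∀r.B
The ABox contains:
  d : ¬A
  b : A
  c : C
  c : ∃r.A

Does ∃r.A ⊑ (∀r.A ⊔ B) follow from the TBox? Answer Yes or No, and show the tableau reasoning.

Yes

1. ∃r.A ⊑ (∀r.A ⊔ B)  ⇔  (∃r.A ⊓ (∃r.¬A ⊓ ¬B)) unsat w.r.t. T
   all branches close; clash {A, ¬A} at an ∃-successor
2. Hence ∃r.A ⊑ (∀r.A ⊔ B): entailed.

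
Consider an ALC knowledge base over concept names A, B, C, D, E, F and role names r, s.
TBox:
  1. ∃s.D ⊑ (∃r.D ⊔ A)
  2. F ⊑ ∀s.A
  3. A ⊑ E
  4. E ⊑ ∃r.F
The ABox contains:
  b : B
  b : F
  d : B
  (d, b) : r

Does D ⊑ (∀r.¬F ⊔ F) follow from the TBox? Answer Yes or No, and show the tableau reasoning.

No

1. D ⊑ (∀r.¬F ⊔ F)  ⇔  (D ⊓ (∃r.F ⊓ ¬F)) unsat w.r.t. T
   open: L(x₀) ⊇ {D, ¬A, ¬F, ∀s.¬D, ∃r.F} (+ ∃-successors)
2. Hence D ⊑ (∀r.¬F ⊔ F): not entailed.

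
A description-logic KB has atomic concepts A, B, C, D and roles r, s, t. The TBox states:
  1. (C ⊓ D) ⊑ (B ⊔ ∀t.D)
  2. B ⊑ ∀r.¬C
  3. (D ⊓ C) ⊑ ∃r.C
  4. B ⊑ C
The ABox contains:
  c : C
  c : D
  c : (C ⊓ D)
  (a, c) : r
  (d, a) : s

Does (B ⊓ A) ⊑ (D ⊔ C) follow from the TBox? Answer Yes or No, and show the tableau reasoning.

1. (B ⊓ A) ⊑ (D ⊔ C)  ⇔  ((B ⊓ A) ⊓ (¬D ⊓ ¬C)) unsat w.r.t. T
   all branches close; clash {C, ¬C} at x₀
2. Hence (B ⊓ A) ⊑ (D ⊔ C): entailed.

Yes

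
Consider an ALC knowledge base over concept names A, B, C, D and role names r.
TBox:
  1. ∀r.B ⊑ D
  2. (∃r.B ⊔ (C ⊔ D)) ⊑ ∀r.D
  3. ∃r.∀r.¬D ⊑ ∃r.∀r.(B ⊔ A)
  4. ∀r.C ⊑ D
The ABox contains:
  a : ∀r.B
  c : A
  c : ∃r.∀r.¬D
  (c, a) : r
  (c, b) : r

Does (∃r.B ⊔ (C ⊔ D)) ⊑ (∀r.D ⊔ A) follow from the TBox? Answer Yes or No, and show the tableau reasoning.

Yes

1. (∃r.B ⊔ (C ⊔ D)) ⊑ (∀r.D ⊔ A)  ⇔  ((∃r.B ⊔ (C ⊔ D)) ⊓ (∃r.¬D ⊓ ¬A)) unsat w.r.t. T
   all branches close; clash {D, ¬D} at an ∃-successor
2. Hence (∃r.B ⊔ (C ⊔ D)) ⊑ (∀r.D ⊔ A): entailed.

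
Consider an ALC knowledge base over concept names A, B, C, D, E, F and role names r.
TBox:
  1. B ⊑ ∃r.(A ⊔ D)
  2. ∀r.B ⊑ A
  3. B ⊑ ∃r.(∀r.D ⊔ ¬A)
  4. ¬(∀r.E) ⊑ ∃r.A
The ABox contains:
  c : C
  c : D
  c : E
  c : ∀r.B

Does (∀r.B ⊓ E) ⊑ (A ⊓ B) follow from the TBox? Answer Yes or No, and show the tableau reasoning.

No

1. (∀r.B ⊓ E) ⊑ (A ⊓ B)  ⇔  ((∀r.B ⊓ E) ⊓ (¬A ⊔ ¬B)) unsat w.r.t. T
   apply at x₀: ∀r.B⊑A
   open: L(x₀) ⊇ {A, E, ¬B, ∀r.B, ∀r.E}
2. Hence (∀r.B ⊓ E) ⊑ (A ⊓ B): not entailed.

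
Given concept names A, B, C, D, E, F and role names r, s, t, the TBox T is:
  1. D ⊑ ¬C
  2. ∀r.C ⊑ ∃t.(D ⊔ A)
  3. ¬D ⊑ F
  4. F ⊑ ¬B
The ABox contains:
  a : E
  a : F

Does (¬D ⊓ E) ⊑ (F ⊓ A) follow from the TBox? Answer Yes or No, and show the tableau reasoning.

1. (¬D ⊓ E) ⊑ (F ⊓ A)  ⇔  ((¬D ⊓ E) ⊓ (¬F ⊔ ¬A)) unsat w.r.t. T
   apply at x₀: ¬D⊑F
   open: L(x₀) ⊇ {E, F, ¬A, ¬B, ¬D, …} (+ ∃-successors)
2. Hence (¬D ⊓ E) ⊑ (F ⊓ A): not entailed.

No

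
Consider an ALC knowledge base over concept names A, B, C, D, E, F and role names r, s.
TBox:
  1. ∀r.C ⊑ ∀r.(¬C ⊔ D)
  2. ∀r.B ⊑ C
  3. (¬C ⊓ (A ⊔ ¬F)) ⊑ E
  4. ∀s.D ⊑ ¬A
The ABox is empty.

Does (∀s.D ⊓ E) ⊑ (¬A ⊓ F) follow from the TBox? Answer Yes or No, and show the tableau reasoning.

1. (∀s.D ⊓ E) ⊑ (¬A ⊓ F)  ⇔  ((∀s.D ⊓ E) ⊓ (A ⊔ ¬F)) unsat w.r.t. T
   apply at x₀: ∀s.D⊑¬A
   open: L(x₀) ⊇ {E, ¬A, ¬F, ∀s.D, ∃r.¬B, …} (+ ∃-successors)
2. Hence (∀s.D ⊓ E) ⊑ (¬A ⊓ F): not entailed.

No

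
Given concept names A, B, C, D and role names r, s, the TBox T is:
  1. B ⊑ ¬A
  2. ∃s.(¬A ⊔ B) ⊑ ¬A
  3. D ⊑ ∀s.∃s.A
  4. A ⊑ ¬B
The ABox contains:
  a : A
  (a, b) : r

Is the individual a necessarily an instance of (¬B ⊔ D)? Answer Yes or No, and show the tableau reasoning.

Yes

1. a : (¬B ⊔ D)?  L(a) = {A} ∪ {(B ⊓ ¬D)}
   clash {B, ¬B} at a — a ∈ (¬B ⊔ D)
2. Hence a : (¬B ⊔ D): entailed.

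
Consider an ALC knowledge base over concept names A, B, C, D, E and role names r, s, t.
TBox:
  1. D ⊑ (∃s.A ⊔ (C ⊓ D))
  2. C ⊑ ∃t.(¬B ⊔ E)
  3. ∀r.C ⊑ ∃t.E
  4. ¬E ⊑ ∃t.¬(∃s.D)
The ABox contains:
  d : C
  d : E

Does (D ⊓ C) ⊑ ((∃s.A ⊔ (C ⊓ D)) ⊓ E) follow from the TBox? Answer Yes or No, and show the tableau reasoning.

1. (D ⊓ C) ⊑ ((∃s.A ⊔ (C ⊓ D)) ⊓ E)  ⇔  ((D ⊓ C) ⊓ ((∀s.¬A ⊓ (¬C ⊔ ¬D)) ⊔ ¬E)) unsat w.r.t. T
   apply at x₀: D⊑(∃s.A ⊔ (C ⊓ D)); C⊑∃t.(¬B ⊔ E)
   open: L(x₀) ⊇ {C, D, ¬E, ∃r.¬C, ∃s.A, …} (+ ∃-successors)
2. Hence (D ⊓ C) ⊑ ((∃s.A ⊔ (C ⊓ D)) ⊓ E): not entailed.

No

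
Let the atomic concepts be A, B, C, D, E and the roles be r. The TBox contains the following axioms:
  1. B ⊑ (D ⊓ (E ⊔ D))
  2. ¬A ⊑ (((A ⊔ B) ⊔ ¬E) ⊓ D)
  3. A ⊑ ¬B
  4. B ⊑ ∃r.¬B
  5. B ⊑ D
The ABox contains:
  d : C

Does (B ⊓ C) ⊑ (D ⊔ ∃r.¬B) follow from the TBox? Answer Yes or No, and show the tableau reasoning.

1. (B ⊓ C) ⊑ (D ⊔ ∃r.¬B)  ⇔  ((B ⊓ C) ⊓ (¬D ⊓ ∀r.B)) unsat w.r.t. T
   all branches close; clash {B, ¬B} at x₀
2. Hence (B ⊓ C) ⊑ (D ⊔ ∃r.¬B): entailed.

Yes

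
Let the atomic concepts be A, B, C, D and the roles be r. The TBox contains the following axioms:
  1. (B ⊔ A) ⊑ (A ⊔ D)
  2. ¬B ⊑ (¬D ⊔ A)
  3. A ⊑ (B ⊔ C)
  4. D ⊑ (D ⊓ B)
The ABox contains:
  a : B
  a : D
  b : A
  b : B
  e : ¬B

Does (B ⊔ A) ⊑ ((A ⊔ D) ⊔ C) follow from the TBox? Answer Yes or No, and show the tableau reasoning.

1. (B ⊔ A) ⊑ ((A ⊔ D) ⊔ C)  ⇔  ((B ⊔ A) ⊓ ((¬A ⊓ ¬D) ⊓ ¬C)) unsat w.r.t. T
   all branches close; clash {A, ¬A} at x₀
2. Hence (B ⊔ A) ⊑ ((A ⊔ D) ⊔ C): entailed.

Yes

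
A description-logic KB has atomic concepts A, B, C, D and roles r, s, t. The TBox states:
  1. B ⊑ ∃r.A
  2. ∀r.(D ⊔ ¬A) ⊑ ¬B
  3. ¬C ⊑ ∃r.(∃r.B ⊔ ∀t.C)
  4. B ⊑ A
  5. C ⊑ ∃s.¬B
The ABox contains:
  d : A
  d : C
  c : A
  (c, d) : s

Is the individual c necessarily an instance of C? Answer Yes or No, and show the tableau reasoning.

1. c : C?  L(c) = {A} ∪ {¬C}
   apply at c: ¬C⊑∃r.(∃r.B ⊔ ∀t.C)
   open: L(c) ⊇ {A, ¬B, ¬C, ∃r.(∃r.B ⊔ ∀t.C)} (+ ∃-successors) — c ∉ C possible
2. Hence c : C: not entailed.

No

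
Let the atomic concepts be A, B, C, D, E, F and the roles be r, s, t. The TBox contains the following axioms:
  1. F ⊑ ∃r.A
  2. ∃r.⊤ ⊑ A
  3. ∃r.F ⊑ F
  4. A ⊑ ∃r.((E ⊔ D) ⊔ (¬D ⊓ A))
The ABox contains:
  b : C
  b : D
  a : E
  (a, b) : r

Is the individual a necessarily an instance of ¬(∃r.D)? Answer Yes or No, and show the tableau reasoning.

1. a : ¬(∃r.D)?  L(a) = {E} ∪ {∃r.D}
   open: L(a) ⊇ {A, E, ¬F, ∀r.¬F, ∃r.((E ⊔ D) ⊔ (¬D ⊓ A)), …} (+ ∃-successors) — a ∉ ¬(∃r.D) possible
2. Hence a : ¬(∃r.D): not entailed.

No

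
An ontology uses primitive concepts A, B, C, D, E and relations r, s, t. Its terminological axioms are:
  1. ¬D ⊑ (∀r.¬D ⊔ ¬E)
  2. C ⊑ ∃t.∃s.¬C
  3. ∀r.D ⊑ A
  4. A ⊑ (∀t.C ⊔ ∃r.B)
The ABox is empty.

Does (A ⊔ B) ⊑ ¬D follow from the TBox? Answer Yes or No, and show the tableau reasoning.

No

1. (A ⊔ B) ⊑ ¬D  ⇔  ((A ⊔ B) ⊓ D) unsat w.r.t. T
   open: L(x₀) ⊇ {A, D, ¬C, ∀t.C}
2. Hence (A ⊔ B) ⊑ ¬D: not entailed.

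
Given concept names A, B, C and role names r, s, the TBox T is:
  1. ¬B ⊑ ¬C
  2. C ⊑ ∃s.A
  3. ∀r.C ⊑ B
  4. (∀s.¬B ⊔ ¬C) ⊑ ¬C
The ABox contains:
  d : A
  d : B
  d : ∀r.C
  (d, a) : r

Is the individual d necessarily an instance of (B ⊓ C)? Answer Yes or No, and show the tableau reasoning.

No

1. d : (B ⊓ C)?  L(d) = {A, B, ∀r.C} ∪ {(¬B ⊔ ¬C)}
   open: L(d) ⊇ {A, B, ¬C, ∀r.C} — d ∉ (B ⊓ C) possible
2. Hence d : (B ⊓ C): not entailed.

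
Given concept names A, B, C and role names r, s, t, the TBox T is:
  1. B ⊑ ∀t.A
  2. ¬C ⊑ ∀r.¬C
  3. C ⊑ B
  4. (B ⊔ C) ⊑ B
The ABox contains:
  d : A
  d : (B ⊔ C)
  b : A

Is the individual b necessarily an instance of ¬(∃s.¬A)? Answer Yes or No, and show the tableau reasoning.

No

1. b : ¬(∃s.¬A)?  L(b) = {A} ∪ {∃s.¬A}
   open: L(b) ⊇ {A, ¬B, ¬C, ∀r.¬C, ∃s.¬A} (+ ∃-successors) — b ∉ ¬(∃s.¬A) possible
2. Hence b : ¬(∃s.¬A): not entailed.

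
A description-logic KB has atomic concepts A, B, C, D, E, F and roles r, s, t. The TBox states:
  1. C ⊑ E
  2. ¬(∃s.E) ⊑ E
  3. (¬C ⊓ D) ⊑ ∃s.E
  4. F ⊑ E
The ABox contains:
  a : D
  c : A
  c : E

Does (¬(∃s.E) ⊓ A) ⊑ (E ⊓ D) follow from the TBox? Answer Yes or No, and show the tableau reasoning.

1. (¬(∃s.E) ⊓ A) ⊑ (E ⊓ D)  ⇔  ((∀s.¬E ⊓ A) ⊓ (¬E ⊔ ¬D)) unsat w.r.t. T
   apply at x₀: ¬(∃s.E)⊑E
   open: L(x₀) ⊇ {A, E, ¬C, ¬D, ¬F, …}
2. Hence (¬(∃s.E) ⊓ A) ⊑ (E ⊓ D): not entailed.

No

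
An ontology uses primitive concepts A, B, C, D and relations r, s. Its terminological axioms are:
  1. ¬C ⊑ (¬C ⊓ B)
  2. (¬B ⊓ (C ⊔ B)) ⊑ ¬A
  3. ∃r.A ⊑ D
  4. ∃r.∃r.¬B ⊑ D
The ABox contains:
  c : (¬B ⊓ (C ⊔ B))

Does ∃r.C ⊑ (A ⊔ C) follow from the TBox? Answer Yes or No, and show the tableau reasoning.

1. ∃r.C ⊑ (A ⊔ C)  ⇔  (∃r.C ⊓ (¬A ⊓ ¬C)) unsat w.r.t. T
   apply at x₀: ¬C⊑(¬C ⊓ B)
   open: L(x₀) ⊇ {B, ¬A, ¬C, ∀r.¬A, ∀r.∀r.B, …} (+ ∃-successors)
2. Hence ∃r.C ⊑ (A ⊔ C): not entailed.

No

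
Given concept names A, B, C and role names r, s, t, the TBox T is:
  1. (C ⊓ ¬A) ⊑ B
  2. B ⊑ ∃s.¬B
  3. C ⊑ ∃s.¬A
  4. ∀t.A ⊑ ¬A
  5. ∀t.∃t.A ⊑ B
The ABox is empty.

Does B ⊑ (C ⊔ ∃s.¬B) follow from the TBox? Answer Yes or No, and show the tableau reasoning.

1. B ⊑ (C ⊔ ∃s.¬B)  ⇔  (B ⊓ (¬C ⊓ ∀s.B)) unsat w.r.t. T
   all branches close; clash {B, ¬B} at an ∃-successor
2. Hence B ⊑ (C ⊔ ∃s.¬B): entailed.

Yes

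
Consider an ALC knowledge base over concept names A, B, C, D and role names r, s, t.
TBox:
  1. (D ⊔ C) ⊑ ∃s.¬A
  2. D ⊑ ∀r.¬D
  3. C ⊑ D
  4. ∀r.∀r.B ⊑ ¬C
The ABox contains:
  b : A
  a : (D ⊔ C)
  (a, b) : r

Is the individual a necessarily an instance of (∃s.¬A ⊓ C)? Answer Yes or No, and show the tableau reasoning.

No

1. a : (∃s.¬A ⊓ C)?  L(a) = {(D ⊔ C)} ∪ {(∀s.A ⊔ ¬C)}
   apply at a: (D ⊔ C)⊑∃s.¬A
   open: L(a) ⊇ {D, ¬C, ∀r.¬D, ∃s.¬A} (+ ∃-successors) — a ∉ (∃s.¬A ⊓ C) possible
2. Hence a : (∃s.¬A ⊓ C): not entailed.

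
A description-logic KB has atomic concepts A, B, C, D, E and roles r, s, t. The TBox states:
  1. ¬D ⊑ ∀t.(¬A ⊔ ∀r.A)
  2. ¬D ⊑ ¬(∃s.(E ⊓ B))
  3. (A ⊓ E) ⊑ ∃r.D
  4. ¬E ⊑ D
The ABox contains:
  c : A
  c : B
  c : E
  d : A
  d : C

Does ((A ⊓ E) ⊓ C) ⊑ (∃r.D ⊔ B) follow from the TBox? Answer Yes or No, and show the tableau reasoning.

Yes

1. ((A ⊓ E) ⊓ C) ⊑ (∃r.D ⊔ B)  ⇔  (((A ⊓ E) ⊓ C) ⊓ (∀r.¬D ⊓ ¬B)) unsat w.r.t. T
   all branches close; clash {D, ¬D} at an ∃-successor
2. Hence ((A ⊓ E) ⊓ C) ⊑ (∃r.D ⊔ B): entailed.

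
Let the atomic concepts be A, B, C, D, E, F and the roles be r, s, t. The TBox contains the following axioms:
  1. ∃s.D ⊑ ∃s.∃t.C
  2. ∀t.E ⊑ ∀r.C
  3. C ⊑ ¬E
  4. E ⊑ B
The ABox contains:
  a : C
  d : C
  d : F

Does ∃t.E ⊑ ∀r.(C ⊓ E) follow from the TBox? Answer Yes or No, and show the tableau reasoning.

1. ∃t.E ⊑ ∀r.(C ⊓ E)  ⇔  (∃t.E ⊓ ∃r.(¬C ⊔ ¬E)) unsat w.r.t. T
   open: L(x₀) ⊇ {¬C, ¬E, ∀s.¬D, ∃r.(¬C ⊔ ¬E), ∃t.E, …} (+ ∃-successors)
2. Hence ∃t.E ⊑ ∀r.(C ⊓ E): not entailed.

No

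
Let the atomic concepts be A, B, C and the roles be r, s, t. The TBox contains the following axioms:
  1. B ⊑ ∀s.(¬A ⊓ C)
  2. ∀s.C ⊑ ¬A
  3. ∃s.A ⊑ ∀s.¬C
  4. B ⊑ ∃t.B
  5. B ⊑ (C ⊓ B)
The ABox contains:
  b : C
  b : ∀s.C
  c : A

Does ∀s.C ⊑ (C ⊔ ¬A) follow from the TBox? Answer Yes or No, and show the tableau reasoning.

Yes

1. ∀s.C ⊑ (C ⊔ ¬A)  ⇔  (∀s.C ⊓ (¬C ⊓ A)) unsat w.r.t. T
   all branches close; clash {C, ¬C} at x₀
2. Hence ∀s.C ⊑ (C ⊔ ¬A): entailed.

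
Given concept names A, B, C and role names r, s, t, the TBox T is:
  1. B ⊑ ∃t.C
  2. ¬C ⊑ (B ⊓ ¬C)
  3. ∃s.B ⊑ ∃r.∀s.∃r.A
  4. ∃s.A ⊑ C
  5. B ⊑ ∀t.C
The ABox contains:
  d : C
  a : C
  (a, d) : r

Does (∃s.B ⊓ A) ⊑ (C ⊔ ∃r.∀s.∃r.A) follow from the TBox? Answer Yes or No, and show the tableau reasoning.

Yes

1. (∃s.B ⊓ A) ⊑ (C ⊔ ∃r.∀s.∃r.A)  ⇔  ((∃s.B ⊓ A) ⊓ (¬C ⊓ ∀r.∃s.∀r.¬A)) unsat w.r.t. T
   all branches close; clash {C, ¬C} at x₀
2. Hence (∃s.B ⊓ A) ⊑ (C ⊔ ∃r.∀s.∃r.A): entailed.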